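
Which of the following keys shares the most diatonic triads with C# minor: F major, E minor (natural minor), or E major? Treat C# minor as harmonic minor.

E major

Triads of C# minor (harmonic minor): C# minor (i), D# diminished (ii°), E augmented (III+), F# minor (iv), G# major (V), A major (VI), B# diminished (vii°).
F major shares 0: none.
E minor (natural minor) shares 0: none.
E major shares 4: C#m, D#dim, F#m, A.
The most common triads (4) are shared with E major.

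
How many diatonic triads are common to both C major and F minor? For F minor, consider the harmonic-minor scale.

1

Diatonic triads of C major: C (I), Dm (ii), Em (iii), F (IV), G (V), Am (vi), Bdim (vii°).
Diatonic triads of F minor (harmonic minor): Fm (i), Gdim (ii°), Abaug (III+), Bbm (iv), C (V), Db (VI), Edim (vii°).
Matching root and quality in both lists: C.
That gives 1 common triad.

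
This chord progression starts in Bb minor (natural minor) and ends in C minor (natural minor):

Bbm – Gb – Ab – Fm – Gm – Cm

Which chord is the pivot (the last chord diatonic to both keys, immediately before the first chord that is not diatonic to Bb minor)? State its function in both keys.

Fm — v in Bb minor, iv in C minor

Chords diatonic to Bb minor: Bbm, Cdim, Db, Ebm, Fm, Gb, Ab.
Reading the progression, the first chord not in that set is Gm, so the modulation leaves Bb minor there.
The chord immediately before Gm is Fm, which is diatonic to both keys: v in Bb minor and iv in C minor.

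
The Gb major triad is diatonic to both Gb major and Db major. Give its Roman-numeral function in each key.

The scale of Gb major is Gb Ab Bb Cb Db Eb F; Gb is degree 1, and the triad built there (Gb-Bb-Db) is major, so it is I.
The scale of Db major is Db Eb F Gb Ab Bb C; Gb is degree 4, and the triad built there (Gb-Bb-Db) is major, so it is IV.

I in Gb major; IV in Db major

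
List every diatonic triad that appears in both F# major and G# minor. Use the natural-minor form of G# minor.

F#, G#m, B, D#m

Triads in F# major: F# (I), G#m (ii), A#m (iii), B (IV), C# (V), D#m (vi), E#dim (vii°).
Triads in G# minor (natural minor): G#m (i), A#dim (ii°), B (III), C#m (iv), D#m (v), E (VI), F# (VII).
Shared triads with their functions: F# (I in F# major, VII in G# minor); G#m (ii in F# major, i in G# minor); B (IV in F# major, III in G# minor); D#m (vi in F# major, v in G# minor).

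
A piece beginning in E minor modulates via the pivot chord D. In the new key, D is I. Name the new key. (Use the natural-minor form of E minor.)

The numeral I denotes a major triad on scale degree 1. With D on degree 1, the tonic of the new key is D.
Degree 1 carries a major triad in major keys, so the destination is D major.
Check: the diatonic triads of D major are D (I), Em (ii), F♯m (iii), G (IV), A (V), Bm (vi), C♯dim (vii°) — D is indeed I.

D major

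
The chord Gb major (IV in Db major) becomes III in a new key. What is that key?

Eb minor

The numeral III denotes a major triad on scale degree 3. With Gb on degree 3, the tonic of the new key is Eb.
Degree 3 carries a major triad in natural-minor keys, so the destination is Eb minor.
Check: the diatonic triads of Eb minor (natural minor) are Ebm (i), Fdim (ii°), Gb (III), Abm (iv), Bbm (v), Cb (VI), Db (VII) — Gb major is indeed III.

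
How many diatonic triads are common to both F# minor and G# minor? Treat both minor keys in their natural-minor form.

2

Diatonic triads of F# minor (natural minor): F#m (i), G#dim (ii°), A (III), Bm (iv), C#m (v), D (VI), E (VII).
Diatonic triads of G# minor (natural minor): G#m (i), A#dim (ii°), B (III), C#m (iv), D#m (v), E (VI), F# (VII).
Matching root and quality in both lists: C#m, E.
That gives 2 common triads.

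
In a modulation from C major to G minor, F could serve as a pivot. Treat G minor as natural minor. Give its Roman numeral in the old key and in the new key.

The scale of C major is C D E F G A B; F is degree 4, and the triad built there (F-A-C) is major, so it is IV.
The scale of G minor (natural minor) is G A Bb C D Eb F; F is degree 7, and the triad built there (F-A-C) is major, so it is VII.

IV in C major; VII in G minor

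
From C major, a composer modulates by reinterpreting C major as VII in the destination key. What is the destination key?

The numeral VII denotes a major triad on scale degree 7. With C on degree 7, the tonic of the new key is D.
Degree 7 carries a major triad in natural-minor keys, so the destination is D minor.
Check: the diatonic triads of D minor (natural minor) are Dm (i), Edim (ii°), F (III), Gm (iv), Am (v), Bb (VI), C (VII) — C major is indeed VII.

D minor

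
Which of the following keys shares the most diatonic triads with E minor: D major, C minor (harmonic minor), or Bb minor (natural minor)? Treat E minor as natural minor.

D major

Triads of E minor (natural minor): E minor (i), F# diminished (ii°), G major (III), A minor (iv), B minor (v), C major (VI), D major (VII).
D major shares 4: Em, G, Bm, D.
C minor (harmonic minor) shares 1: G.
Bb minor (natural minor) shares 0: none.
The most common triads (4) are shared with D major.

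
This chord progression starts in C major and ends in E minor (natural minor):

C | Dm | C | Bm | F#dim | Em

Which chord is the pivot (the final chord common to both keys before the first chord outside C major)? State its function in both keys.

Chords diatonic to C major: C, Dm, Em, F, G, Am, Bdim.
Reading the progression, the first chord not in that set is Bm, so the modulation leaves C major there.
The chord immediately before Bm is C, which is diatonic to both keys: I in C major and VI in E minor.

C — I in C major, VI in E minor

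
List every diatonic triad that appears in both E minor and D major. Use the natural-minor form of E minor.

Em, G, Bm, D

Triads in E minor (natural minor): Em (i), F#dim (ii°), G (III), Am (iv), Bm (v), C (VI), D (VII).
Triads in D major: D (I), Em (ii), F#m (iii), G (IV), A (V), Bm (vi), C#dim (vii°).
Shared triads with their functions: Em (i in E minor, ii in D major); G (III in E minor, IV in D major); Bm (v in E minor, vi in D major); D (VII in E minor, I in D major).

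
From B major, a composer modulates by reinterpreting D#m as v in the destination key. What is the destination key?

G# minor

The numeral v denotes a minor triad on scale degree 5. With D# on degree 5, the tonic of the new key is G#.
Degree 5 carries a minor triad in natural-minor keys, so the destination is G# minor.
Check: the diatonic triads of G# minor (natural minor) are G#m (i), A#dim (ii°), B (III), C#m (iv), D#m (v), E (VI), F# (VII) — D#m is indeed v.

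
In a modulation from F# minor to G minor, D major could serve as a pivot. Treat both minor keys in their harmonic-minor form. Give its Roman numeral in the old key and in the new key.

The scale of F# minor (harmonic minor) is F# G# A B C# D E#; D is degree 6, and the triad built there (D-F#-A) is major, so it is VI.
The scale of G minor (harmonic minor) is G A Bb C D Eb F#; D is degree 5, and the triad built there (D-F#-A) is major, so it is V.

VI in F# minor; V in G minor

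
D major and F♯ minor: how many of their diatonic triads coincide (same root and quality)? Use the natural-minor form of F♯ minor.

Diatonic triads of D major: D (I), Em (ii), F♯m (iii), G (IV), A (V), Bm (vi), C♯dim (vii°).
Diatonic triads of F♯ minor (natural minor): F♯m (i), G♯dim (ii°), A (III), Bm (iv), C♯m (v), D (VI), E (VII).
Matching root and quality in both lists: D, F♯m, A, Bm.
That gives 4 common triads.

4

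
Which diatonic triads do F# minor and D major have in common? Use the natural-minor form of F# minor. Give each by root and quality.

Triads in F# minor (natural minor): F#m (i), G#dim (ii°), A (III), Bm (iv), C#m (v), D (VI), E (VII).
Triads in D major: D (I), Em (ii), F#m (iii), G (IV), A (V), Bm (vi), C#dim (vii°).
Shared triads with their functions: F#m (i in F# minor, iii in D major); A (III in F# minor, V in D major); Bm (iv in F# minor, vi in D major); D (VI in F# minor, I in D major).

F#m, A, Bm, D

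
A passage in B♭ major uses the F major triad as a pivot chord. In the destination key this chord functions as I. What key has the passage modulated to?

F major

The numeral I denotes a major triad on scale degree 1. With F on degree 1, the tonic of the new key is F.
Degree 1 carries a major triad in major keys, so the destination is F major.
Check: the diatonic triads of F major are F (I), Gm (ii), Am (iii), B♭ (IV), C (V), Dm (vi), Edim (vii°) — F major is indeed I.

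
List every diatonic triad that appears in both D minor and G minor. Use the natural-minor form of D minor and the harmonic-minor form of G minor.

Triads in D minor (natural minor): D minor (i), E diminished (ii°), F major (III), G minor (iv), A minor (v), B♭ major (VI), C major (VII).
Triads in G minor (harmonic minor): G minor (i), A diminished (ii°), B♭ augmented (III+), C minor (iv), D major (V), E♭ major (VI), F♯ diminished (vii°).
Shared triads with their functions: G minor (iv in D minor, i in G minor).

Gm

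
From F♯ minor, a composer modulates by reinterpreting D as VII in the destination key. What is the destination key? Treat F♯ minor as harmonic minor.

The numeral VII denotes a major triad on scale degree 7. With D on degree 7, the tonic of the new key is E.
Degree 7 carries a major triad in natural-minor keys, so the destination is E minor.
Check: the diatonic triads of E minor (natural minor) are Em (i), F♯dim (ii°), G (III), Am (iv), Bm (v), C (VI), D (VII) — D is indeed VII.

E minor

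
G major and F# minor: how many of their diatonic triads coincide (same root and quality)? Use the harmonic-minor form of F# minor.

2

Diatonic triads of G major: G (I), Am (ii), Bm (iii), C (IV), D (V), Em (vi), F#dim (vii°).
Diatonic triads of F# minor (harmonic minor): F#m (i), G#dim (ii°), Aaug (III+), Bm (iv), C# (V), D (VI), E#dim (vii°).
Matching root and quality in both lists: Bm, D.
That gives 2 common triads.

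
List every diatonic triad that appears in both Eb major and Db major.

Triads in Eb major: Eb (I), Fm (ii), Gm (iii), Ab (IV), Bb (V), Cm (vi), Ddim (vii°).
Triads in Db major: Db (I), Ebm (ii), Fm (iii), Gb (IV), Ab (V), Bbm (vi), Cdim (vii°).
Shared triads with their functions: Fm (ii in Eb major, iii in Db major); Ab (IV in Eb major, V in Db major).

Fm, Ab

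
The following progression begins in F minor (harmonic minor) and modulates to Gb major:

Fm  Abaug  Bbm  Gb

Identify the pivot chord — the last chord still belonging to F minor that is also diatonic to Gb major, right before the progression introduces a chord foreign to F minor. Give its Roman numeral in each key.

Chords diatonic to F minor: Fm, Gdim, Abaug, Bbm, C, Db, Edim.
Reading the progression, the first chord not in that set is Gb, so the modulation leaves F minor there.
The chord immediately before Gb is Bbm, which is diatonic to both keys: iv in F minor and iii in Gb major.

Bbm — iv in F minor, iii in Gb major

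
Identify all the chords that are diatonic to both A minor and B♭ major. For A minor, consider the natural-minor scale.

Dm, F

Triads in A minor (natural minor): A minor (i), B diminished (ii°), C major (III), D minor (iv), E minor (v), F major (VI), G major (VII).
Triads in B♭ major: B♭ major (I), C minor (ii), D minor (iii), E♭ major (IV), F major (V), G minor (vi), A diminished (vii°).
Shared triads with their functions: D minor (iv in A minor, iii in B♭ major); F major (VI in A minor, V in B♭ major).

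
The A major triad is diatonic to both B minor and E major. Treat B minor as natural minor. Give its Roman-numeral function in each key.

The scale of B minor (natural minor) is B C# D E F# G A; A is degree 7, and the triad built there (A-C#-E) is major, so it is VII.
The scale of E major is E F# G# A B C# D#; A is degree 4, and the triad built there (A-C#-E) is major, so it is IV.

VII in B minor; IV in E major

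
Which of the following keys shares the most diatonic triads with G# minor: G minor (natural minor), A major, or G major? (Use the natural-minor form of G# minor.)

Triads of G# minor (natural minor): G#m (i), A#dim (ii°), B (III), C#m (iv), D#m (v), E (VI), F# (VII).
G minor (natural minor) shares 0: none.
A major shares 2: C#m, E.
G major shares 0: none.
The most common triads (2) are shared with A major.

A major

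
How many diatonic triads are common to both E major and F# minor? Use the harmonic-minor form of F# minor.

Diatonic triads of E major: E major (I), F# minor (ii), G# minor (iii), A major (IV), B major (V), C# minor (vi), D# diminished (vii°).
Diatonic triads of F# minor (harmonic minor): F# minor (i), G# diminished (ii°), A augmented (III+), B minor (iv), C# major (V), D major (VI), E# diminished (vii°).
Matching root and quality in both lists: F# minor.
That gives 1 common triad.

1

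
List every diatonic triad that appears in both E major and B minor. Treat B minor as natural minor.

F#m, A

Triads in E major: E major (I), F# minor (ii), G# minor (iii), A major (IV), B major (V), C# minor (vi), D# diminished (vii°).
Triads in B minor (natural minor): B minor (i), C# diminished (ii°), D major (III), E minor (iv), F# minor (v), G major (VI), A major (VII).
Shared triads with their functions: F# minor (ii in E major, v in B minor); A major (IV in E major, VII in B minor).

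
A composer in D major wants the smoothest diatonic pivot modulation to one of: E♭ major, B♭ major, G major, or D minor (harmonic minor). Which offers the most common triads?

G major

Triads of D major: D major (I), E minor (ii), F♯ minor (iii), G major (IV), A major (V), B minor (vi), C♯ diminished (vii°).
E♭ major shares 0: none.
B♭ major shares 0: none.
G major shares 4: D, Em, G, Bm.
D minor (harmonic minor) shares 2: A, C♯dim.
The most common triads (4) are shared with G major.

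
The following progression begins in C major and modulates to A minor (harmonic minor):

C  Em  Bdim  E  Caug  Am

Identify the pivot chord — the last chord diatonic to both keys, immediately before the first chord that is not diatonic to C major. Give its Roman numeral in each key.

Bdim — vii° in C major, ii° in A minor

Chords diatonic to C major: C, Dm, Em, F, G, Am, Bdim.
Reading the progression, the first chord not in that set is E, so the modulation leaves C major there.
The chord immediately before E is Bdim, which is diatonic to both keys: vii° in C major and ii° in A minor.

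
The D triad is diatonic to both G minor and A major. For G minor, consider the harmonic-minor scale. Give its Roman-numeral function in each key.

The scale of G minor (harmonic minor) is G A Bb C D Eb F#; D is degree 5, and the triad built there (D-F#-A) is major, so it is V.
The scale of A major is A B C# D E F# G#; D is degree 4, and the triad built there (D-F#-A) is major, so it is IV.

V in G minor; IV in A major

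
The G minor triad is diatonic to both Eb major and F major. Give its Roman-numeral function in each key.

iii in Eb major; ii in F major

The scale of Eb major is Eb F G Ab Bb C D; G is degree 3, and the triad built there (G-Bb-D) is minor, so it is iii.
The scale of F major is F G A Bb C D E; G is degree 2, and the triad built there (G-Bb-D) is minor, so it is ii.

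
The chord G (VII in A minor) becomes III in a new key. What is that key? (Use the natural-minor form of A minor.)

The numeral III denotes a major triad on scale degree 3. With G on degree 3, the tonic of the new key is E.
Degree 3 carries a major triad in natural-minor keys, so the destination is E minor.
Check: the diatonic triads of E minor (natural minor) are Em (i), F♯dim (ii°), G (III), Am (iv), Bm (v), C (VI), D (VII) — G is indeed III.

E minor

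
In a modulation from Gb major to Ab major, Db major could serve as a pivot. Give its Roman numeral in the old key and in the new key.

The scale of Gb major is Gb Ab Bb Cb Db Eb F; Db is degree 5, and the triad built there (Db-F-Ab) is major, so it is V.
The scale of Ab major is Ab Bb C Db Eb F G; Db is degree 4, and the triad built there (Db-F-Ab) is major, so it is IV.

V in Gb major; IV in Ab major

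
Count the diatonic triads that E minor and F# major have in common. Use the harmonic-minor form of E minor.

Diatonic triads of E minor (harmonic minor): Em (i), F#dim (ii°), Gaug (III+), Am (iv), B (V), C (VI), D#dim (vii°).
Diatonic triads of F# major: F# (I), G#m (ii), A#m (iii), B (IV), C# (V), D#m (vi), E#dim (vii°).
Matching root and quality in both lists: B.
That gives 1 common triad.

1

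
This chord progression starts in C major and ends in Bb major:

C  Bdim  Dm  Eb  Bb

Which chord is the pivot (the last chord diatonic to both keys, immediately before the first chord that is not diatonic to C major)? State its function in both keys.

Dm — ii in C major, iii in Bb major

Chords diatonic to C major: C, Dm, Em, F, G, Am, Bdim.
Reading the progression, the first chord not in that set is Eb, so the modulation leaves C major there.
The chord immediately before Eb is Dm, which is diatonic to both keys: ii in C major and iii in Bb major.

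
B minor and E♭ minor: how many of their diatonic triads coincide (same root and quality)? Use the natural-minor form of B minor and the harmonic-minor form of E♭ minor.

Diatonic triads of B minor (natural minor): B minor (i), C♯ diminished (ii°), D major (III), E minor (iv), F♯ minor (v), G major (VI), A major (VII).
Diatonic triads of E♭ minor (harmonic minor): E♭ minor (i), F diminished (ii°), G♭ augmented (III+), A♭ minor (iv), B♭ major (V), C♭ major (VI), D diminished (vii°).
No triad has the same root and quality in both keys.

0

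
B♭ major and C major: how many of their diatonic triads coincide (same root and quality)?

2

Diatonic triads of B♭ major: B♭ major (I), C minor (ii), D minor (iii), E♭ major (IV), F major (V), G minor (vi), A diminished (vii°).
Diatonic triads of C major: C major (I), D minor (ii), E minor (iii), F major (IV), G major (V), A minor (vi), B diminished (vii°).
Matching root and quality in both lists: D minor, F major.
That gives 2 common triads.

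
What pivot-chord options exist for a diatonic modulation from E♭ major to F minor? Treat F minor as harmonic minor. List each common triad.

Fm

Triads in E♭ major: E♭ (I), Fm (ii), Gm (iii), A♭ (IV), B♭ (V), Cm (vi), Ddim (vii°).
Triads in F minor (harmonic minor): Fm (i), Gdim (ii°), A♭aug (III+), B♭m (iv), C (V), D♭ (VI), Edim (vii°).
Shared triads with their functions: Fm (ii in E♭ major, i in F minor).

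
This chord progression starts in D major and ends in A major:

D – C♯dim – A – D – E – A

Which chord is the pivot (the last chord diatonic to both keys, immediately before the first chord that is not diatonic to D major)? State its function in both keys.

Chords diatonic to D major: D, Em, F♯m, G, A, Bm, C♯dim.
Reading the progression, the first chord not in that set is E, so the modulation leaves D major there.
The chord immediately before E is D, which is diatonic to both keys: I in D major and IV in A major.

D — I in D major, IV in A major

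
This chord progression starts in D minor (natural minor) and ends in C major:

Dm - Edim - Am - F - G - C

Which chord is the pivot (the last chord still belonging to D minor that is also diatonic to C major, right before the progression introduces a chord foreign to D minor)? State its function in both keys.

F — III in D minor, IV in C major

Chords diatonic to D minor: Dm, Edim, F, Gm, Am, Bb, C.
Reading the progression, the first chord not in that set is G, so the modulation leaves D minor there.
The chord immediately before G is F, which is diatonic to both keys: III in D minor and IV in C major.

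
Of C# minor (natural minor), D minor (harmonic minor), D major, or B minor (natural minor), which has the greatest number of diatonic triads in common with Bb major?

D minor

Triads of Bb major: Bb major (I), C minor (ii), D minor (iii), Eb major (IV), F major (V), G minor (vi), A diminished (vii°).
C# minor (natural minor) shares 0: none.
D minor (harmonic minor) shares 3: Bb, Dm, Gm.
D major shares 0: none.
B minor (natural minor) shares 0: none.
The most common triads (3) are shared with D minor.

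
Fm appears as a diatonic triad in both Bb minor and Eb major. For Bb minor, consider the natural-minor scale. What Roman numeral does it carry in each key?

v in Bb minor; ii in Eb major

The scale of Bb minor (natural minor) is Bb C Db Eb F Gb Ab; F is degree 5, and the triad built there (F-Ab-C) is minor, so it is v.
The scale of Eb major is Eb F G Ab Bb C D; F is degree 2, and the triad built there (F-Ab-C) is minor, so it is ii.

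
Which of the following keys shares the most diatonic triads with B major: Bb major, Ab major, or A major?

A major

Triads of B major: B (I), C#m (ii), D#m (iii), E (IV), F# (V), G#m (vi), A#dim (vii°).
Bb major shares 0: none.
Ab major shares 0: none.
A major shares 2: C#m, E.
The most common triads (2) are shared with A major.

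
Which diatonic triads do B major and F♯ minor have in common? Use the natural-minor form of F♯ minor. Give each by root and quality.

C♯m, E

Triads in B major: B major (I), C♯ minor (ii), D♯ minor (iii), E major (IV), F♯ major (V), G♯ minor (vi), A♯ diminished (vii°).
Triads in F♯ minor (natural minor): F♯ minor (i), G♯ diminished (ii°), A major (III), B minor (iv), C♯ minor (v), D major (VI), E major (VII).
Shared triads with their functions: C♯ minor (ii in B major, v in F♯ minor); E major (IV in B major, VII in F♯ minor).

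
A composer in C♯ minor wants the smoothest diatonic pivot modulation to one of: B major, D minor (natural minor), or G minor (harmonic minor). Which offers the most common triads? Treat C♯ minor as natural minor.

Triads of C♯ minor (natural minor): C♯m (i), D♯dim (ii°), E (III), F♯m (iv), G♯m (v), A (VI), B (VII).
B major shares 4: C♯m, E, G♯m, B.
D minor (natural minor) shares 0: none.
G minor (harmonic minor) shares 0: none.
The most common triads (4) are shared with B major.

B major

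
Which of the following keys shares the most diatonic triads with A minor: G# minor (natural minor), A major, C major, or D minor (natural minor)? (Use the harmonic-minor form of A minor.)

C major

Triads of A minor (harmonic minor): A minor (i), B diminished (ii°), C augmented (III+), D minor (iv), E major (V), F major (VI), G# diminished (vii°).
G# minor (natural minor) shares 1: E.
A major shares 2: E, G#dim.
C major shares 4: Am, Bdim, Dm, F.
D minor (natural minor) shares 3: Am, Dm, F.
The most common triads (4) are shared with C major.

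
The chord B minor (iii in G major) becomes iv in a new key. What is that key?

F# minor

The numeral iv denotes a minor triad on scale degree 4. With B on degree 4, the tonic of the new key is F#.
Degree 4 carries a minor triad in minor keys, so the destination is F# minor.
Check: the diatonic triads of F# minor (natural minor) are F#m (i), G#dim (ii°), A (III), Bm (iv), C#m (v), D (VI), E (VII) — B minor is indeed iv.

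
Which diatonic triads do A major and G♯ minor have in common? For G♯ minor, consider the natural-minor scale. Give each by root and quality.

C♯m, E

Triads in A major: A major (I), B minor (ii), C♯ minor (iii), D major (IV), E major (V), F♯ minor (vi), G♯ diminished (vii°).
Triads in G♯ minor (natural minor): G♯ minor (i), A♯ diminished (ii°), B major (III), C♯ minor (iv), D♯ minor (v), E major (VI), F♯ major (VII).
Shared triads with their functions: C♯ minor (iii in A major, iv in G♯ minor); E major (V in A major, VI in G♯ minor).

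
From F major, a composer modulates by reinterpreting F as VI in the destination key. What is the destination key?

A minor

The numeral VI denotes a major triad on scale degree 6. With F on degree 6, the tonic of the new key is A.
Degree 6 carries a major triad in minor keys, so the destination is A minor.
Check: the diatonic triads of A minor (natural minor) are Am (i), Bdim (ii°), C (III), Dm (iv), Em (v), F (VI), G (VII) — F is indeed VI.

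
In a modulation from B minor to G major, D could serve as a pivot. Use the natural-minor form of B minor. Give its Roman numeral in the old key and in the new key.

The scale of B minor (natural minor) is B C# D E F# G A; D is degree 3, and the triad built there (D-F#-A) is major, so it is III.
The scale of G major is G A B C D E F#; D is degree 5, and the triad built there (D-F#-A) is major, so it is V.

III in B minor; V in G major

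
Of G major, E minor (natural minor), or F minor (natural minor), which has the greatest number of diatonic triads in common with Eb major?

Triads of Eb major: Eb (I), Fm (ii), Gm (iii), Ab (IV), Bb (V), Cm (vi), Ddim (vii°).
G major shares 0: none.
E minor (natural minor) shares 0: none.
F minor (natural minor) shares 4: Eb, Fm, Ab, Cm.
The most common triads (4) are shared with F minor.

F minor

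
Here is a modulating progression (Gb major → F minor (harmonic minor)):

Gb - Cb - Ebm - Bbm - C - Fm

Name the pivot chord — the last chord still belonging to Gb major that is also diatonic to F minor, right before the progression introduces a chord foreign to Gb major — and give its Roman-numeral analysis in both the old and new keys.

Chords diatonic to Gb major: Gb, Abm, Bbm, Cb, Db, Ebm, Fdim.
Reading the progression, the first chord not in that set is C, so the modulation leaves Gb major there.
The chord immediately before C is Bbm, which is diatonic to both keys: iii in Gb major and iv in F minor.

Bbm — iii in Gb major, iv in F minor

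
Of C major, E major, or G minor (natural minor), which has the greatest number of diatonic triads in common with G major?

C major

Triads of G major: G (I), Am (ii), Bm (iii), C (IV), D (V), Em (vi), F#dim (vii°).
C major shares 4: G, Am, C, Em.
E major shares 0: none.
G minor (natural minor) shares 0: none.
The most common triads (4) are shared with C major.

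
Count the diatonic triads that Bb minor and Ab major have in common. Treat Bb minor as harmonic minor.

1

Diatonic triads of Bb minor (harmonic minor): Bbm (i), Cdim (ii°), Dbaug (III+), Ebm (iv), F (V), Gb (VI), Adim (vii°).
Diatonic triads of Ab major: Ab (I), Bbm (ii), Cm (iii), Db (IV), Eb (V), Fm (vi), Gdim (vii°).
Matching root and quality in both lists: Bbm.
That gives 1 common triad.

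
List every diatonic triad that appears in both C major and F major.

Triads in C major: C major (I), D minor (ii), E minor (iii), F major (IV), G major (V), A minor (vi), B diminished (vii°).
Triads in F major: F major (I), G minor (ii), A minor (iii), B♭ major (IV), C major (V), D minor (vi), E diminished (vii°).
Shared triads with their functions: C major (I in C major, V in F major); D minor (ii in C major, vi in F major); F major (IV in C major, I in F major); A minor (vi in C major, iii in F major).

C, Dm, F, Am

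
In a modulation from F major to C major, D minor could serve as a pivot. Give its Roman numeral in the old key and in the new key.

vi in F major; ii in C major

The scale of F major is F G A Bb C D E; D is degree 6, and the triad built there (D-F-A) is minor, so it is vi.
The scale of C major is C D E F G A B; D is degree 2, and the triad built there (D-F-A) is minor, so it is ii.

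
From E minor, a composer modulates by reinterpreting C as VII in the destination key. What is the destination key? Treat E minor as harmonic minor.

The numeral VII denotes a major triad on scale degree 7. With C on degree 7, the tonic of the new key is D.
Degree 7 carries a major triad in natural-minor keys, so the destination is D minor.
Check: the diatonic triads of D minor (natural minor) are Dm (i), Edim (ii°), F (III), Gm (iv), Am (v), Bb (VI), C (VII) — C is indeed VII.

D minor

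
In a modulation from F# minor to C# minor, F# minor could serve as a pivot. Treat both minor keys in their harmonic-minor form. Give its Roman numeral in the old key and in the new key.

i in F# minor; iv in C# minor

The scale of F# minor (harmonic minor) is F# G# A B C# D E#; F# is degree 1, and the triad built there (F#-A-C#) is minor, so it is i.
The scale of C# minor (harmonic minor) is C# D# E F# G# A B#; F# is degree 4, and the triad built there (F#-A-C#) is minor, so it is iv.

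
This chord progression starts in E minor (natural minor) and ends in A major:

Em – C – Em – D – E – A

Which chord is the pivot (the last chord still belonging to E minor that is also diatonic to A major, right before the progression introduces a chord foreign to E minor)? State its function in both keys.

Chords diatonic to E minor: Em, F#dim, G, Am, Bm, C, D.
Reading the progression, the first chord not in that set is E, so the modulation leaves E minor there.
The chord immediately before E is D, which is diatonic to both keys: VII in E minor and IV in A major.

D — VII in E minor, IV in A major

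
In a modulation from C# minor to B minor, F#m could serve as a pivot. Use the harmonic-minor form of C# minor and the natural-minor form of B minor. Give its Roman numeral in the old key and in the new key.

iv in C# minor; v in B minor

The scale of C# minor (harmonic minor) is C# D# E F# G# A B#; F# is degree 4, and the triad built there (F#-A-C#) is minor, so it is iv.
The scale of B minor (natural minor) is B C# D E F# G A; F# is degree 5, and the triad built there (F#-A-C#) is minor, so it is v.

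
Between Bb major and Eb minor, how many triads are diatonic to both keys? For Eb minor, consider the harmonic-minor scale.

Diatonic triads of Bb major: Bb (I), Cm (ii), Dm (iii), Eb (IV), F (V), Gm (vi), Adim (vii°).
Diatonic triads of Eb minor (harmonic minor): Ebm (i), Fdim (ii°), Gbaug (III+), Abm (iv), Bb (V), Cb (VI), Ddim (vii°).
Matching root and quality in both lists: Bb.
That gives 1 common triad.

1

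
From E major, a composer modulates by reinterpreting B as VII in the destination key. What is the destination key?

The numeral VII denotes a major triad on scale degree 7. With B on degree 7, the tonic of the new key is C#.
Degree 7 carries a major triad in natural-minor keys, so the destination is C# minor.
Check: the diatonic triads of C# minor (natural minor) are C#m (i), D#dim (ii°), E (III), F#m (iv), G#m (v), A (VI), B (VII) — B is indeed VII.

C# minor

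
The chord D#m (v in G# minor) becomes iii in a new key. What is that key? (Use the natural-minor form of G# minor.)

The numeral iii denotes a minor triad on scale degree 3. With D# on degree 3, the tonic of the new key is B.
Degree 3 carries a minor triad in major keys, so the destination is B major.
Check: the diatonic triads of B major are B (I), C#m (ii), D#m (iii), E (IV), F# (V), G#m (vi), A#dim (vii°) — D#m is indeed iii.

B major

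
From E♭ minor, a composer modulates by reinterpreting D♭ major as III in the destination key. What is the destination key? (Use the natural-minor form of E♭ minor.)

B♭ minor

The numeral III denotes a major triad on scale degree 3. With D♭ on degree 3, the tonic of the new key is B♭.
Degree 3 carries a major triad in natural-minor keys, so the destination is B♭ minor.
Check: the diatonic triads of B♭ minor (natural minor) are B♭m (i), Cdim (ii°), D♭ (III), E♭m (iv), Fm (v), G♭ (VI), A♭ (VII) — D♭ major is indeed III.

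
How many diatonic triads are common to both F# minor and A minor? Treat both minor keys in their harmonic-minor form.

1

Diatonic triads of F# minor (harmonic minor): F#m (i), G#dim (ii°), Aaug (III+), Bm (iv), C# (V), D (VI), E#dim (vii°).
Diatonic triads of A minor (harmonic minor): Am (i), Bdim (ii°), Caug (III+), Dm (iv), E (V), F (VI), G#dim (vii°).
Matching root and quality in both lists: G#dim.
That gives 1 common triad.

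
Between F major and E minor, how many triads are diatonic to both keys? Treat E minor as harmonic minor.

Diatonic triads of F major: F (I), Gm (ii), Am (iii), Bb (IV), C (V), Dm (vi), Edim (vii°).
Diatonic triads of E minor (harmonic minor): Em (i), F#dim (ii°), Gaug (III+), Am (iv), B (V), C (VI), D#dim (vii°).
Matching root and quality in both lists: Am, C.
That gives 2 common triads.

2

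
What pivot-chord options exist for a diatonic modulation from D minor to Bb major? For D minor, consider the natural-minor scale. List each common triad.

Triads in D minor (natural minor): Dm (i), Edim (ii°), F (III), Gm (iv), Am (v), Bb (VI), C (VII).
Triads in Bb major: Bb (I), Cm (ii), Dm (iii), Eb (IV), F (V), Gm (vi), Adim (vii°).
Shared triads with their functions: Dm (i in D minor, iii in Bb major); F (III in D minor, V in Bb major); Gm (iv in D minor, vi in Bb major); Bb (VI in D minor, I in Bb major).

Dm, F, Gm, Bb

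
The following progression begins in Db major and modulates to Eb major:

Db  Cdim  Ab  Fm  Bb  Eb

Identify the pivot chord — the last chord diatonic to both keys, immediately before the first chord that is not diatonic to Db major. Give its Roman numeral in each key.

Fm — iii in Db major, ii in Eb major

Chords diatonic to Db major: Db, Ebm, Fm, Gb, Ab, Bbm, Cdim.
Reading the progression, the first chord not in that set is Bb, so the modulation leaves Db major there.
The chord immediately before Bb is Fm, which is diatonic to both keys: iii in Db major and ii in Eb major.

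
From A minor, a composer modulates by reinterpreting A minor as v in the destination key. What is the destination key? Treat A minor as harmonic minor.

The numeral v denotes a minor triad on scale degree 5. With A on degree 5, the tonic of the new key is D.
Degree 5 carries a minor triad in natural-minor keys, so the destination is D minor.
Check: the diatonic triads of D minor (natural minor) are Dm (i), Edim (ii°), F (III), Gm (iv), Am (v), Bb (VI), C (VII) — A minor is indeed v.

D minor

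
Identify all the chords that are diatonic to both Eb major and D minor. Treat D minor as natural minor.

Triads in Eb major: Eb (I), Fm (ii), Gm (iii), Ab (IV), Bb (V), Cm (vi), Ddim (vii°).
Triads in D minor (natural minor): Dm (i), Edim (ii°), F (III), Gm (iv), Am (v), Bb (VI), C (VII).
Shared triads with their functions: Gm (iii in Eb major, iv in D minor); Bb (V in Eb major, VI in D minor).

Gm, Bb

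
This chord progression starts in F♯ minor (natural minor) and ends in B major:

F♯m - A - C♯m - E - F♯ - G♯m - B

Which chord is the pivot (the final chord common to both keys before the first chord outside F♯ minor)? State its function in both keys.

Chords diatonic to F♯ minor: F♯m, G♯dim, A, Bm, C♯m, D, E.
Reading the progression, the first chord not in that set is F♯, so the modulation leaves F♯ minor there.
The chord immediately before F♯ is E, which is diatonic to both keys: VII in F♯ minor and IV in B major.

E — VII in F♯ minor, IV in B major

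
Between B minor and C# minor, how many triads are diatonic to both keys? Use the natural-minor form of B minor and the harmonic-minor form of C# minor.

Diatonic triads of B minor (natural minor): Bm (i), C#dim (ii°), D (III), Em (iv), F#m (v), G (VI), A (VII).
Diatonic triads of C# minor (harmonic minor): C#m (i), D#dim (ii°), Eaug (III+), F#m (iv), G# (V), A (VI), B#dim (vii°).
Matching root and quality in both lists: F#m, A.
That gives 2 common triads.

2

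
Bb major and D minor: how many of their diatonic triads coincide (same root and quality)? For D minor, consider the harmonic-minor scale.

3

Diatonic triads of Bb major: Bb (I), Cm (ii), Dm (iii), Eb (IV), F (V), Gm (vi), Adim (vii°).
Diatonic triads of D minor (harmonic minor): Dm (i), Edim (ii°), Faug (III+), Gm (iv), A (V), Bb (VI), C#dim (vii°).
Matching root and quality in both lists: Bb, Dm, Gm.
That gives 3 common triads.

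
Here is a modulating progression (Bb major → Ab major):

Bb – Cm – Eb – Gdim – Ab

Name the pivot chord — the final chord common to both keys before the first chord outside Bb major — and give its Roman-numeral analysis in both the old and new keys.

Chords diatonic to Bb major: Bb, Cm, Dm, Eb, F, Gm, Adim.
Reading the progression, the first chord not in that set is Gdim, so the modulation leaves Bb major there.
The chord immediately before Gdim is Eb, which is diatonic to both keys: IV in Bb major and V in Ab major.

Eb — IV in Bb major, V in Ab major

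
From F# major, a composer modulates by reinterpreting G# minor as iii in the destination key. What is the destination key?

E major

The numeral iii denotes a minor triad on scale degree 3. With G# on degree 3, the tonic of the new key is E.
Degree 3 carries a minor triad in major keys, so the destination is E major.
Check: the diatonic triads of E major are E (I), F#m (ii), G#m (iii), A (IV), B (V), C#m (vi), D#dim (vii°) — G# minor is indeed iii.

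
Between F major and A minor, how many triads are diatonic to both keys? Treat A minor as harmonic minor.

3

Diatonic triads of F major: F (I), Gm (ii), Am (iii), Bb (IV), C (V), Dm (vi), Edim (vii°).
Diatonic triads of A minor (harmonic minor): Am (i), Bdim (ii°), Caug (III+), Dm (iv), E (V), F (VI), G#dim (vii°).
Matching root and quality in both lists: F, Am, Dm.
That gives 3 common triads.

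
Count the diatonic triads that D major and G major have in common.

4

Diatonic triads of D major: D (I), Em (ii), F♯m (iii), G (IV), A (V), Bm (vi), C♯dim (vii°).
Diatonic triads of G major: G (I), Am (ii), Bm (iii), C (IV), D (V), Em (vi), F♯dim (vii°).
Matching root and quality in both lists: D, Em, G, Bm.
That gives 4 common triads.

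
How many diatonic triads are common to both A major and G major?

Diatonic triads of A major: A (I), Bm (ii), C#m (iii), D (IV), E (V), F#m (vi), G#dim (vii°).
Diatonic triads of G major: G (I), Am (ii), Bm (iii), C (IV), D (V), Em (vi), F#dim (vii°).
Matching root and quality in both lists: Bm, D.
That gives 2 common triads.

2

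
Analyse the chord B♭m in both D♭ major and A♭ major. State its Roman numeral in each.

The scale of D♭ major is D♭ E♭ F G♭ A♭ B♭ C; B♭ is degree 6, and the triad built there (B♭-D♭-F) is minor, so it is vi.
The scale of A♭ major is A♭ B♭ C D♭ E♭ F G; B♭ is degree 2, and the triad built there (B♭-D♭-F) is minor, so it is ii.

vi in D♭ major; ii in A♭ major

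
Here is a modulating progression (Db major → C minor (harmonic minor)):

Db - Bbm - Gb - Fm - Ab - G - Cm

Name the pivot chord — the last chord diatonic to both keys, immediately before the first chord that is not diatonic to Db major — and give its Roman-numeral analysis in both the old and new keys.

Ab — V in Db major, VI in C minor

Chords diatonic to Db major: Db, Ebm, Fm, Gb, Ab, Bbm, Cdim.
Reading the progression, the first chord not in that set is G, so the modulation leaves Db major there.
The chord immediately before G is Ab, which is diatonic to both keys: V in Db major and VI in C minor.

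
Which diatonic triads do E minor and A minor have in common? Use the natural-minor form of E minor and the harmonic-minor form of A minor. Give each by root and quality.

Triads in E minor (natural minor): Em (i), F#dim (ii°), G (III), Am (iv), Bm (v), C (VI), D (VII).
Triads in A minor (harmonic minor): Am (i), Bdim (ii°), Caug (III+), Dm (iv), E (V), F (VI), G#dim (vii°).
Shared triads with their functions: Am (iv in E minor, i in A minor).

Am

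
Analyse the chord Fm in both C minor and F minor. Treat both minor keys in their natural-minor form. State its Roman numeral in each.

The scale of C minor (natural minor) is C D Eb F G Ab Bb; F is degree 4, and the triad built there (F-Ab-C) is minor, so it is iv.
The scale of F minor (natural minor) is F G Ab Bb C Db Eb; F is degree 1, and the triad built there (F-Ab-C) is minor, so it is i.

iv in C minor; i in F minor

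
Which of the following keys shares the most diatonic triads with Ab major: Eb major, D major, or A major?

Eb major

Triads of Ab major: Ab major (I), Bb minor (ii), C minor (iii), Db major (IV), Eb major (V), F minor (vi), G diminished (vii°).
Eb major shares 4: Ab, Cm, Eb, Fm.
D major shares 0: none.
A major shares 0: none.
The most common triads (4) are shared with Eb major.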